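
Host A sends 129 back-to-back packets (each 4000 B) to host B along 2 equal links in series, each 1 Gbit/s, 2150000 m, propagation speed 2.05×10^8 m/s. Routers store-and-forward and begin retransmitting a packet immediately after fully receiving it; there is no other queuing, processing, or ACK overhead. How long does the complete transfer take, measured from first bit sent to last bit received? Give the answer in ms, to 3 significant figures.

Per-hop transmission t_tx = L/R = 32000/1000000000 = 0.032 ms.
Per-hop propagation t_prop = 2150000/2.05e+08 = 10.4878 ms.
Pipeline fill: first packet needs 2·t_tx to clear all hops; remaining 128 packets each add one t_tx.
Total = (2+129-1)·t_tx + 2·t_prop = 130·0.032 + 2·10.4878 = 25.1 ms.

25.1 ms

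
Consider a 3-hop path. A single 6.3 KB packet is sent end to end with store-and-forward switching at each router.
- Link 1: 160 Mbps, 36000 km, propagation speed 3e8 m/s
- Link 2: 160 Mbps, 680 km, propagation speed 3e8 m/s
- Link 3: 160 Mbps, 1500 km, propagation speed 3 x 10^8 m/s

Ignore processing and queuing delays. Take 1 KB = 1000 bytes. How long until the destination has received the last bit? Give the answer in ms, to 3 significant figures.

128 ms

L = 50400 bits.
Transmission delay per hop = L/R = 50400/160000000 = 0.315 ms; 3 hops → 0.945 ms.
Propagation delays (d/s per hop): 120, 2.26667, 5 ms; sum = 127.267 ms.
End-to-end = 128 ms.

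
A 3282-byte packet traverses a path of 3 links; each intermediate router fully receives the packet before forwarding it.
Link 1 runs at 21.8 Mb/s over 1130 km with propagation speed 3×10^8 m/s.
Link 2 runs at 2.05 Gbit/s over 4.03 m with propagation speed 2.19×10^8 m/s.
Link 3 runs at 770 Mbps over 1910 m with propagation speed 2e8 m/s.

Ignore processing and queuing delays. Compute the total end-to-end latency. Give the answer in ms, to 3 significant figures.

5.03 ms

L = 3282 × 8 = 26256 bits.
Transmission delays (L/R per hop): 1.2044, 0.0128078, 0.0340987 ms; sum = 1.25131 ms.
Propagation delays (d/s per hop): 3.76667, 1.84018e-05, 0.00955 ms; sum = 3.77624 ms.
End-to-end = 5.03 ms.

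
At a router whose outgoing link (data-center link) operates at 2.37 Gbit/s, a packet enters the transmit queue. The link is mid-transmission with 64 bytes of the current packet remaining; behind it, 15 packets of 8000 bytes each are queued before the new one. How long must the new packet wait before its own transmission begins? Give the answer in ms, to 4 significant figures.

0.4053 ms

Each queued packet: L/R = 64000/2370000000 = 0.0270042 ms.
15 queued → 0.405063 ms.
Plus remaining 512 bits of current packet: 0.000216034 ms.
Queuing delay = 0.4053 ms.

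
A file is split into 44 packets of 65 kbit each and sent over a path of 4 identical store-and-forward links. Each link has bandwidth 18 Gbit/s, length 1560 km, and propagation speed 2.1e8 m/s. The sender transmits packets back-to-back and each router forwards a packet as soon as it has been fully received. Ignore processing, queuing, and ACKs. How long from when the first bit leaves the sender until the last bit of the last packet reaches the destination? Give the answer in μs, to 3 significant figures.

29900 μs

Per-hop transmission t_tx = L/R = 65000/18000000000 = 3.61111 μs.
Per-hop propagation t_prop = 1560000/210000000 = 7428.57 μs.
Pipeline fill: first packet needs 4·t_tx to clear all hops; remaining 43 packets each add one t_tx.
Total = (4+44-1)·t_tx + 4·t_prop = 47·3.61111 + 4·7428.57 = 29900 μs.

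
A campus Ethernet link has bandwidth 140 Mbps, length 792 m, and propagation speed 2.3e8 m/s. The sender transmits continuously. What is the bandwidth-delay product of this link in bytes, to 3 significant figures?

Propagation delay = 792 / 2.3e+08 = 3.44348e-06 s.
BDP = R × t_prop = 140000000 × 3.44348e-06 = 482.087 bits.
In bytes: 482.087/8 = 60.3 bytes.

60.3 bytes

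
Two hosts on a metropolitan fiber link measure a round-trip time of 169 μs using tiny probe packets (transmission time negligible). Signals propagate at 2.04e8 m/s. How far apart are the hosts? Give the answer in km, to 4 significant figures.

One-way propagation = RTT/2 = 84.5 μs.
d = s × t = 204000000 × 8.45e-05 = 17.24 km.

17.24 km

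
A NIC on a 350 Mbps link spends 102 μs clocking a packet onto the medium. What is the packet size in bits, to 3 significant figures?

35700 bits

L = R × t_tx = 350000000 b/s × 0.000102 s = 35700 bits.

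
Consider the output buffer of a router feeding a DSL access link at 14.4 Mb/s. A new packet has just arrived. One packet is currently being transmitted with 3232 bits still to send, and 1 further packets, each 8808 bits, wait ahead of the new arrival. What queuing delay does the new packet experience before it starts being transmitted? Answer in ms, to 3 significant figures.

Each queued packet: L/R = 8808/14400000 = 0.611667 ms.
1 queued → 0.611667 ms.
Plus remaining 3232 bits of current packet: 0.224444 ms.
Queuing delay = 0.836 ms.

0.836 ms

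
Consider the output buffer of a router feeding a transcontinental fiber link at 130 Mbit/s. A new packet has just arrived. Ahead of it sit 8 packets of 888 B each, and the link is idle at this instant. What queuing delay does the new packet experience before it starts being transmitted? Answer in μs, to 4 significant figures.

Each queued packet: L/R = 7104/130000000 = 54.6462 μs.
8 queued → 437.169 μs.
Queuing delay = 437.2 μs.

437.2 μs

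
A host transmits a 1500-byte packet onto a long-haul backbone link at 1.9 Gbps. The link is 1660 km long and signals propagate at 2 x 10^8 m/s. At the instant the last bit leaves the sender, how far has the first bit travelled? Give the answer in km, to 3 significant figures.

t_tx = L/R = 12000/1900000000 = 6.31579e-06 s.
Distance = s × t_tx = 200000000 × 6.31579e-06 = 1.26 km.

1.26 km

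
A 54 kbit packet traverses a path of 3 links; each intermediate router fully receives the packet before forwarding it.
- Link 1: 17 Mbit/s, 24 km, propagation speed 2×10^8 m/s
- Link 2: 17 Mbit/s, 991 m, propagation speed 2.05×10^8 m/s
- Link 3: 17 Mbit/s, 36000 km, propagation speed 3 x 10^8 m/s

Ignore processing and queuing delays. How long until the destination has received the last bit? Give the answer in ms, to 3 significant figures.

L = 54000 bits.
Transmission delay per hop = L/R = 54000/17000000 = 3.17647 ms; 3 hops → 9.52941 ms.
Propagation delays (d/s per hop): 0.12, 0.00483415, 120 ms; sum = 120.125 ms.
End-to-end = 130 ms.

130 ms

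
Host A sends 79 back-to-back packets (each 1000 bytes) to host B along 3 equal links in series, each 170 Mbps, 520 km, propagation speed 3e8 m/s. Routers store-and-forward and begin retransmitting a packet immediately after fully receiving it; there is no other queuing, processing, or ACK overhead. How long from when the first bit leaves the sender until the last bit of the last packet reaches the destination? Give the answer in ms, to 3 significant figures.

Per-hop transmission t_tx = L/R = 8000/170000000 = 0.0470588 ms.
Per-hop propagation t_prop = 520000/300000000 = 1.73333 ms.
Pipeline fill: first packet needs 3·t_tx to clear all hops; remaining 78 packets each add one t_tx.
Total = (3+79-1)·t_tx + 3·t_prop = 81·0.0470588 + 3·1.73333 = 9.01 ms.

9.01 ms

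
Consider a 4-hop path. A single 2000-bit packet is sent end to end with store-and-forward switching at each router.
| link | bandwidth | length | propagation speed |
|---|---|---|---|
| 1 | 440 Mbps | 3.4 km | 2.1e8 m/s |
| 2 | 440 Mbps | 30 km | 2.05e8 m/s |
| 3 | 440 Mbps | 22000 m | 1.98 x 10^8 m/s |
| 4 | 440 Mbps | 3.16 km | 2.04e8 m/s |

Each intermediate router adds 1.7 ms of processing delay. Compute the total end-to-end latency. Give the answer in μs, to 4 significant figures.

Transmission delay per hop = L/R = 2000/440000000 = 4.54545 μs; 4 hops → 18.1818 μs.
Propagation delays (d/s per hop): 16.1905, 146.341, 111.111, 15.4902 μs; sum = 289.133 μs.
Processing at 3 router(s): 3 × 1.7 ms = 5100 μs.
End-to-end = 5407 μs.

5407 μs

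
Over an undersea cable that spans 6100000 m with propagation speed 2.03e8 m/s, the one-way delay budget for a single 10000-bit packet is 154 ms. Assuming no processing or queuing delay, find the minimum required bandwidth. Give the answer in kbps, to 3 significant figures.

Propagation delay = 6100000 / 2.03e+08 = 30.0493 ms.
Transmission budget = 154 − 30.0493 = 123.951 ms.
R ≥ L / t_tx = 10000 bits / 0.123951 s = 80.7 kbps.

80.7 kbps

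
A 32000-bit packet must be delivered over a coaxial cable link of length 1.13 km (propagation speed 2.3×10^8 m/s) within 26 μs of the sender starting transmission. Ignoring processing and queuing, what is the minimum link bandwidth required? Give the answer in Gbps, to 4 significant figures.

1.518 Gbps

Propagation delay = 1130 / 2.3e+08 = 4.91304 μs.
Transmission budget = 26 − 4.91304 = 21.087 μs.
R ≥ L / t_tx = 32000 bits / 2.1087e-05 s = 1.518 Gbps.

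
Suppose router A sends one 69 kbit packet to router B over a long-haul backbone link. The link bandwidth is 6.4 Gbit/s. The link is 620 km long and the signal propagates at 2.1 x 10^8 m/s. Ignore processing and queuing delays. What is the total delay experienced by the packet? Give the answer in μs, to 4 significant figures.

2963 μs

L = 69000 bits.
Transmission delay = L/R = 69000 / 6400000000 = 10.7813 μs.
Propagation delay = d/s = 620000 m / 210000000 m/s = 2952.38 μs.
Total = 2963 μs.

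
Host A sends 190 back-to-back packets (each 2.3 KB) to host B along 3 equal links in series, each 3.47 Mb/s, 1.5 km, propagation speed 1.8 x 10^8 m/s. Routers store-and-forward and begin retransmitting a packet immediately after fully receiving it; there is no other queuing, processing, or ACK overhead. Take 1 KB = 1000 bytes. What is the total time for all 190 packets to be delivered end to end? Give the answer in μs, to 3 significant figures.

1020000 μs

Per-hop transmission t_tx = L/R = 18400/3470000 = 5302.59 μs.
Per-hop propagation t_prop = 1500/180000000 = 8.33333 μs.
Pipeline fill: first packet needs 3·t_tx to clear all hops; remaining 189 packets each add one t_tx.
Total = (3+190-1)·t_tx + 3·t_prop = 192·5302.59 + 3·8.33333 = 1020000 μs.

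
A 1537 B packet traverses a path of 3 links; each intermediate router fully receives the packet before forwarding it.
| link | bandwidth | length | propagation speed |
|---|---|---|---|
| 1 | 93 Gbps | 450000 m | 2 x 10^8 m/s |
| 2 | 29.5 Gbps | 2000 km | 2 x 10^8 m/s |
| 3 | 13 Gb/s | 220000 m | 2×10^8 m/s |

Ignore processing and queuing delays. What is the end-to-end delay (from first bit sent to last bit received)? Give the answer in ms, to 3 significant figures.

L = 1537 × 8 = 12296 bits.
Transmission delays (L/R per hop): 0.000132215, 0.000416814, 0.000945846 ms; sum = 0.00149487 ms.
Propagation delays (d/s per hop): 2.25, 10, 1.1 ms; sum = 13.35 ms.
End-to-end = 13.4 ms.

13.4 ms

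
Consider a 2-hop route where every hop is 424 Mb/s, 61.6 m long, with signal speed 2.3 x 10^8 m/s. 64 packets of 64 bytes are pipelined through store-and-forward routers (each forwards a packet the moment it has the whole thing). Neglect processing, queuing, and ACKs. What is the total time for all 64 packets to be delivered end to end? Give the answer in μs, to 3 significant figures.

79.0 μs

Per-hop transmission t_tx = L/R = 512/424000000 = 1.20755 μs.
Per-hop propagation t_prop = 61.6/2.3e+08 = 0.267826 μs.
Pipeline fill: first packet needs 2·t_tx to clear all hops; remaining 63 packets each add one t_tx.
Total = (2+64-1)·t_tx + 2·t_prop = 65·1.20755 + 2·0.267826 = 79.0 μs.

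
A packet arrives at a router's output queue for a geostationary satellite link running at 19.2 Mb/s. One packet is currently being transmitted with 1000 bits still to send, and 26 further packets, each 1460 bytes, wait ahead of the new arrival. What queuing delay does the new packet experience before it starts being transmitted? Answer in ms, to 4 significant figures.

15.87 ms

Each queued packet: L/R = 11680/19200000 = 0.608333 ms.
26 queued → 15.8167 ms.
Plus remaining 1000 bits of current packet: 0.0520833 ms.
Queuing delay = 15.87 ms.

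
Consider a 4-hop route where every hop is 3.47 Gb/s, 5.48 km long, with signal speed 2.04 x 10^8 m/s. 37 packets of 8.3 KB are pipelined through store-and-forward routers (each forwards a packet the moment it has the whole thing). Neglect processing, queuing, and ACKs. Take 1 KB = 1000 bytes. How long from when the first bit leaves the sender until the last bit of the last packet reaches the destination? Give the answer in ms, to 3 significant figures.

0.873 ms

Per-hop transmission t_tx = L/R = 66400/3470000000 = 0.0191354 ms.
Per-hop propagation t_prop = 5480/204000000 = 0.0268627 ms.
Pipeline fill: first packet needs 4·t_tx to clear all hops; remaining 36 packets each add one t_tx.
Total = (4+37-1)·t_tx + 4·t_prop = 40·0.0191354 + 4·0.0268627 = 0.873 ms.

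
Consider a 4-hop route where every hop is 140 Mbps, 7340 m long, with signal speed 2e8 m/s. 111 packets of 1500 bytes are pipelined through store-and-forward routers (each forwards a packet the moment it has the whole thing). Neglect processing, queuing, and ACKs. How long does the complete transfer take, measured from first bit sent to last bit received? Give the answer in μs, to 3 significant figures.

9920 μs

Per-hop transmission t_tx = L/R = 12000/140000000 = 85.7143 μs.
Per-hop propagation t_prop = 7340/200000000 = 36.7 μs.
Pipeline fill: first packet needs 4·t_tx to clear all hops; remaining 110 packets each add one t_tx.
Total = (4+111-1)·t_tx + 4·t_prop = 114·85.7143 + 4·36.7 = 9920 μs.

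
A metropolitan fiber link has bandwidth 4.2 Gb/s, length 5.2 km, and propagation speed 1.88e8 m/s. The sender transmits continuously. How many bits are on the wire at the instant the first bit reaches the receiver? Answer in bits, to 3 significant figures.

Propagation delay = 5200 / 188000000 = 2.76596e-05 s.
BDP = R × t_prop = 4200000000 × 2.76596e-05 = 116170 bits.

116000 bits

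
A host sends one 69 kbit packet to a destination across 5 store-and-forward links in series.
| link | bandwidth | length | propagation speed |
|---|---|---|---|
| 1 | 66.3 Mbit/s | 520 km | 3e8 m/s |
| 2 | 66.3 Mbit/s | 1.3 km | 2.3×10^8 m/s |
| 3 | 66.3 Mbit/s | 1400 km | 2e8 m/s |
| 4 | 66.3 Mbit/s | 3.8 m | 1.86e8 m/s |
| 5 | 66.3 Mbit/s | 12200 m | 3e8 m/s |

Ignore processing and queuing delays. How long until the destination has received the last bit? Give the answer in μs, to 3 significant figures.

14000 μs

L = 69000 bits.
Transmission delay per hop = L/R = 69000/66300000 = 1040.72 μs; 5 hops → 5203.62 μs.
Propagation delays (d/s per hop): 1733.33, 5.65217, 7000, 0.0204301, 40.6667 μs; sum = 8779.67 μs.
End-to-end = 14000 μs.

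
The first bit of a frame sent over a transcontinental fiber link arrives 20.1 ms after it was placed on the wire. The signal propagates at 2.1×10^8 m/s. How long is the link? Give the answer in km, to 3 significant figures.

4220 km

d = s × t_prop = 210000000 × 0.0201 = 4220 km.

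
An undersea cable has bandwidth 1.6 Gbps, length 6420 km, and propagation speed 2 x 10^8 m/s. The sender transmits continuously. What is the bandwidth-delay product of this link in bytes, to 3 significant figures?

6420000 bytes

Propagation delay = 6420000 / 200000000 = 0.0321 s.
BDP = R × t_prop = 1600000000 × 0.0321 = 51360000 bits.
In bytes: 51360000/8 = 6420000 bytes.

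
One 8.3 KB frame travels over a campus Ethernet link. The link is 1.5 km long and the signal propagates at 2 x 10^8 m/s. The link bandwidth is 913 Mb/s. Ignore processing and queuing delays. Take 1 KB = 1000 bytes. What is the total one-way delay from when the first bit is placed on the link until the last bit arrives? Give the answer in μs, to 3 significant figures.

L = 66400 bits.
Transmission delay = L/R = 66400 / 913000000 = 72.7273 μs.
Propagation delay = d/s = 1500 m / 200000000 m/s = 7.5 μs.
Total = 80.2 μs.

80.2 μs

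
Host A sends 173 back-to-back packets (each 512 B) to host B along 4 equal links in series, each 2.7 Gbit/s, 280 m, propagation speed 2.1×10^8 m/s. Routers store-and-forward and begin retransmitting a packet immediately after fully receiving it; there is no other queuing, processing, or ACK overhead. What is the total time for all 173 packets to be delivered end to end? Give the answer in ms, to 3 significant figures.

Per-hop transmission t_tx = L/R = 4096/2700000000 = 0.00151704 ms.
Per-hop propagation t_prop = 280/210000000 = 0.00133333 ms.
Pipeline fill: first packet needs 4·t_tx to clear all hops; remaining 172 packets each add one t_tx.
Total = (4+173-1)·t_tx + 4·t_prop = 176·0.00151704 + 4·0.00133333 = 0.272 ms.

0.272 ms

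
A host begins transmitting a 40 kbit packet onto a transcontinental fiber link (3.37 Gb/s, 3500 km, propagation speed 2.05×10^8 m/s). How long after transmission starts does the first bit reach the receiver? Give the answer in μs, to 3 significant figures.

First bit experiences only propagation delay: d/s = 3500000/2.05e+08 = 17100 μs.

17100 μs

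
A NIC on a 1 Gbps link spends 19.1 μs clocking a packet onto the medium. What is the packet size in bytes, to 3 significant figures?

L = R × t_tx = 1000000000 b/s × 1.91e-05 s = 19100 bits.
In bytes: 19100 / 8 = 2390 bytes.

2390 bytes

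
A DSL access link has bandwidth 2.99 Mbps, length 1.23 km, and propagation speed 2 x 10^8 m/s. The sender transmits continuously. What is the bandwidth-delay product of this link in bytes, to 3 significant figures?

2.30 bytes

Propagation delay = 1230 / 200000000 = 6.15e-06 s.
BDP = R × t_prop = 2990000 × 6.15e-06 = 18.3885 bits.
In bytes: 18.3885/8 = 2.30 bytes.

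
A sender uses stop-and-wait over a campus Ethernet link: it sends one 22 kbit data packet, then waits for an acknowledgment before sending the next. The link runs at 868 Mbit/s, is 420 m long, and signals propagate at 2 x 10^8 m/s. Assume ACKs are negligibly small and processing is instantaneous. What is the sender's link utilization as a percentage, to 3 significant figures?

85.8 %

t_tx = L/R = 22000/868000000 = 2.53456e-05 s.
t_prop = 420/200000000 = 2.1e-06 s; RTT = 4.2e-06 s.
Cycle = t_tx + RTT = 2.95456e-05 s.
Utilization = t_tx / cycle = 2.53456e-05/2.95456e-05 = 85.8 %.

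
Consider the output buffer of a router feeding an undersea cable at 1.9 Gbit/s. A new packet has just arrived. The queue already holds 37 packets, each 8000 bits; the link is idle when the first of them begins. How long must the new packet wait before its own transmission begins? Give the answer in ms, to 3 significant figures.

0.156 ms

Each queued packet: L/R = 8000/1900000000 = 0.00421053 ms.
37 queued → 0.155789 ms.
Queuing delay = 0.156 ms.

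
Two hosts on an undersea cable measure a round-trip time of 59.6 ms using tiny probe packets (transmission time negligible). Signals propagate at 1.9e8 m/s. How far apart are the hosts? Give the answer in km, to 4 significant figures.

5662 km

One-way propagation = RTT/2 = 29.8 ms.
d = s × t = 190000000 × 0.0298 = 5662 km.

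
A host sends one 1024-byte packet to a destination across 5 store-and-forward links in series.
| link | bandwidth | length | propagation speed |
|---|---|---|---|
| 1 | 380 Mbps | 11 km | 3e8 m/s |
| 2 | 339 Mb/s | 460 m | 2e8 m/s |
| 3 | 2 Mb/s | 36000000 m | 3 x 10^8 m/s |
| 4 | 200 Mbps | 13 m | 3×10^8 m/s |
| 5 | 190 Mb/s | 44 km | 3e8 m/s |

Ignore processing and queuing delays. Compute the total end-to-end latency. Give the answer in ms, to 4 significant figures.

124.4 ms

L = 1024 × 8 = 8192 bits.
Transmission delays (L/R per hop): 0.0215579, 0.0241652, 4.096, 0.04096, 0.0431158 ms; sum = 4.2258 ms.
Propagation delays (d/s per hop): 0.0366667, 0.0023, 120, 4.33333e-05, 0.146667 ms; sum = 120.186 ms.
End-to-end = 124.4 ms.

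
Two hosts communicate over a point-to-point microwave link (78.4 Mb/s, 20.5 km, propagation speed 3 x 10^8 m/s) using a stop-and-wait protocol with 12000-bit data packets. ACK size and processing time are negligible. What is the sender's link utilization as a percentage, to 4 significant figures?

t_tx = L/R = 12000/78400000 = 0.000153061 s.
t_prop = 20500/300000000 = 6.83333e-05 s; RTT = 0.000136667 s.
Cycle = t_tx + RTT = 0.000289728 s.
Utilization = t_tx / cycle = 0.000153061/0.000289728 = 52.83 %.

52.83 %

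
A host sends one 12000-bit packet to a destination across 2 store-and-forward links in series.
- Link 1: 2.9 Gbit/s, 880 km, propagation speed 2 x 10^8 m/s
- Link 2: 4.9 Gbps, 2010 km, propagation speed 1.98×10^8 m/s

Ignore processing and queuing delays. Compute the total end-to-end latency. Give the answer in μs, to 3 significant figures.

14600 μs

Transmission delays (L/R per hop): 4.13793, 2.44898 μs; sum = 6.58691 μs.
Propagation delays (d/s per hop): 4400, 10151.5 μs; sum = 14551.5 μs.
End-to-end = 14600 μs.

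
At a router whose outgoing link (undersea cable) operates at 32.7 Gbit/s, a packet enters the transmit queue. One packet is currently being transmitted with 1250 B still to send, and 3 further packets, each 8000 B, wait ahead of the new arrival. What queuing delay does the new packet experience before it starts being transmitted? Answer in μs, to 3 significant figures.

6.18 μs

Each queued packet: L/R = 64000/3.27e+10 = 1.95719 μs.
3 queued → 5.87156 μs.
Plus remaining 10000 bits of current packet: 0.30581 μs.
Queuing delay = 6.18 μs.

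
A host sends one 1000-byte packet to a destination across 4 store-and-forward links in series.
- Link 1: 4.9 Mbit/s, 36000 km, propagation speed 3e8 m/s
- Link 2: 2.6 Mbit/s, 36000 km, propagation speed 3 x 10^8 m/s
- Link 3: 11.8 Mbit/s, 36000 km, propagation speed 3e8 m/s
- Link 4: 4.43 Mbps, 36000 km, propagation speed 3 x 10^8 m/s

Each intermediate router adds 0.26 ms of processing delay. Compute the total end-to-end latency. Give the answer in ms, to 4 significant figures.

488.0 ms

L = 1000 × 8 = 8000 bits.
Transmission delays (L/R per hop): 1.63265, 3.07692, 0.677966, 1.80587 ms; sum = 7.19341 ms.
Propagation delays (d/s per hop): 120, 120, 120, 120 ms; sum = 480 ms.
Processing at 3 router(s): 3 × 0.26 ms = 0.78 ms.
End-to-end = 488.0 ms.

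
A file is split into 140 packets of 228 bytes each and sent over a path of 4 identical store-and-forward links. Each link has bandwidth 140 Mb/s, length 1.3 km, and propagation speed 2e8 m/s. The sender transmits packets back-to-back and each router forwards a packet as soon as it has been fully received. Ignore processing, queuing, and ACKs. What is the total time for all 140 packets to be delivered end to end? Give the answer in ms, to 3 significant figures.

Per-hop transmission t_tx = L/R = 1824/140000000 = 0.0130286 ms.
Per-hop propagation t_prop = 1300/200000000 = 0.0065 ms.
Pipeline fill: first packet needs 4·t_tx to clear all hops; remaining 139 packets each add one t_tx.
Total = (4+140-1)·t_tx + 4·t_prop = 143·0.0130286 + 4·0.0065 = 1.89 ms.

1.89 ms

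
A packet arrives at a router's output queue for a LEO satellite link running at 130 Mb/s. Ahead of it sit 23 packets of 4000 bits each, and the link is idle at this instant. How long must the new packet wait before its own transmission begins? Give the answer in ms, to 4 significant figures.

Each queued packet: L/R = 4000/130000000 = 0.0307692 ms.
23 queued → 0.707692 ms.
Queuing delay = 0.7077 ms.

0.7077 ms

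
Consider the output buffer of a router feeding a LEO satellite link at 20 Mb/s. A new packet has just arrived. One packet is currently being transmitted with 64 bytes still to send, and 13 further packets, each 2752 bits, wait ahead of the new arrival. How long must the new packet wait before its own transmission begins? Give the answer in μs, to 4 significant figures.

Each queued packet: L/R = 2752/20000000 = 137.6 μs.
13 queued → 1788.8 μs.
Plus remaining 512 bits of current packet: 25.6 μs.
Queuing delay = 1814 μs.

1814 μs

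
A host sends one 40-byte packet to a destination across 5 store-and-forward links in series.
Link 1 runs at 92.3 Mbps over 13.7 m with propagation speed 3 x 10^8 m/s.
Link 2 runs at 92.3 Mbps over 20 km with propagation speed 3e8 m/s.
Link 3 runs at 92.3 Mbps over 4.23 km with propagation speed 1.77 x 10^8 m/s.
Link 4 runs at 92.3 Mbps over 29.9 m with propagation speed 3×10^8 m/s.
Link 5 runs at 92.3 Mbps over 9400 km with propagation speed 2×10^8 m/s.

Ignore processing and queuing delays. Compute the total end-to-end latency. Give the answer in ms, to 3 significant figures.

L = 40 × 8 = 320 bits.
Transmission delay per hop = L/R = 320/92300000 = 0.00346696 ms; 5 hops → 0.0173348 ms.
Propagation delays (d/s per hop): 4.56667e-05, 0.0666667, 0.0238983, 9.96667e-05, 47 ms; sum = 47.0907 ms.
End-to-end = 47.1 ms.

47.1 ms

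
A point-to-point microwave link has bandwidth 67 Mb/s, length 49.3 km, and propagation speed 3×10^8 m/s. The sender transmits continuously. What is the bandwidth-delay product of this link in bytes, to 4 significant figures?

1376 bytes

Propagation delay = 49300 / 300000000 = 0.000164333 s.
BDP = R × t_prop = 67000000 × 0.000164333 = 11010.3 bits.
In bytes: 11010.3/8 = 1376 bytes.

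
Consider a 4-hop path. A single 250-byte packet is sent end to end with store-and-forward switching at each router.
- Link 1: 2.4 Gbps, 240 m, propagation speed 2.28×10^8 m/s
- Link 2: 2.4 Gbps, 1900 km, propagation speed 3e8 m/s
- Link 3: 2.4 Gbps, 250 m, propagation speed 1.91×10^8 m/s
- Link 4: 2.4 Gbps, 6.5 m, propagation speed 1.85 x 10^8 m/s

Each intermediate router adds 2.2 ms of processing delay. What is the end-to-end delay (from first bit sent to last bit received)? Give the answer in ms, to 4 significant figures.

L = 250 × 8 = 2000 bits.
Transmission delay per hop = L/R = 2000/2400000000 = 0.000833333 ms; 4 hops → 0.00333333 ms.
Propagation delays (d/s per hop): 0.00105263, 6.33333, 0.0013089, 3.51351e-05 ms; sum = 6.33573 ms.
Processing at 3 router(s): 3 × 2.2 ms = 6.6 ms.
End-to-end = 12.94 ms.

12.94 ms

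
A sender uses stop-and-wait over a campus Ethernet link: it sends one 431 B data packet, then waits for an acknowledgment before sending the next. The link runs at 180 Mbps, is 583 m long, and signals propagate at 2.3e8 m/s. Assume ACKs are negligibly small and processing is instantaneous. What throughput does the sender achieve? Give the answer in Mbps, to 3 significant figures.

142 Mbps

t_tx = L/R = 3448/180000000 = 1.91556e-05 s.
t_prop = 583/2.3e+08 = 2.53478e-06 s; RTT = 5.06957e-06 s.
Cycle = t_tx + RTT = 2.42251e-05 s.
Throughput = L / cycle = 3448 / 2.42251e-05 = 142 Mbps.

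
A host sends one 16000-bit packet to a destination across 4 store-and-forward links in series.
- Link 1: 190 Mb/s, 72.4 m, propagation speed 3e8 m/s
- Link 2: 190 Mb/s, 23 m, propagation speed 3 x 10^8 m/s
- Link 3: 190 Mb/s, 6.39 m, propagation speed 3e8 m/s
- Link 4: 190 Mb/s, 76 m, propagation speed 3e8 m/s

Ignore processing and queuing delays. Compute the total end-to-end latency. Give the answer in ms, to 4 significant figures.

0.3374 ms

Transmission delay per hop = L/R = 16000/190000000 = 0.0842105 ms; 4 hops → 0.336842 ms.
Propagation delays (d/s per hop): 0.000241333, 7.66667e-05, 2.13e-05, 0.000253333 ms; sum = 0.000592633 ms.
End-to-end = 0.3374 ms.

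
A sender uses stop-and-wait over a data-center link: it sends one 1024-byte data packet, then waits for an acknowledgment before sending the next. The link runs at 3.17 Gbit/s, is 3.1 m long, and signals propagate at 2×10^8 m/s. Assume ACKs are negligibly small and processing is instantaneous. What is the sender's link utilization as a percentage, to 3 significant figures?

t_tx = L/R = 8192/3170000000 = 2.58423e-06 s.
t_prop = 3.1/200000000 = 1.55e-08 s; RTT = 3.1e-08 s.
Cycle = t_tx + RTT = 2.61523e-06 s.
Utilization = t_tx / cycle = 2.58423e-06/2.61523e-06 = 98.8 %.

98.8 %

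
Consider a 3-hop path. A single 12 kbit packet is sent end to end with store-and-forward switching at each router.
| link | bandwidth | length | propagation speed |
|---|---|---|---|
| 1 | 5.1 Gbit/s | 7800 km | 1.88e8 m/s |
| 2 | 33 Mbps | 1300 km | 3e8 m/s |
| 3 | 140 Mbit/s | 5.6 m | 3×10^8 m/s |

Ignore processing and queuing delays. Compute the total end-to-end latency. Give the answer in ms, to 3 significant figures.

L = 12000 bits.
Transmission delays (L/R per hop): 0.00235294, 0.363636, 0.0857143 ms; sum = 0.451704 ms.
Propagation delays (d/s per hop): 41.4894, 4.33333, 1.86667e-05 ms; sum = 45.8227 ms.
End-to-end = 46.3 ms.

46.3 ms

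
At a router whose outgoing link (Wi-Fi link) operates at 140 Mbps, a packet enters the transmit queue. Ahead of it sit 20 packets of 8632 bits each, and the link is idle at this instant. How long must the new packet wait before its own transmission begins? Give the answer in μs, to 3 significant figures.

Each queued packet: L/R = 8632/140000000 = 61.6571 μs.
20 queued → 1233.14 μs.
Queuing delay = 1230 μs.

1230 μs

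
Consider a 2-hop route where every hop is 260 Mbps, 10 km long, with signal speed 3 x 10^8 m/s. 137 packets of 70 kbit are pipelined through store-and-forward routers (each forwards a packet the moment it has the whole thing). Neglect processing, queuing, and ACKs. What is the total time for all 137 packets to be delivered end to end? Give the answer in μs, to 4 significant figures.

37220 μs

Per-hop transmission t_tx = L/R = 70000/260000000 = 269.231 μs.
Per-hop propagation t_prop = 10000/300000000 = 33.3333 μs.
Pipeline fill: first packet needs 2·t_tx to clear all hops; remaining 136 packets each add one t_tx.
Total = (2+137-1)·t_tx + 2·t_prop = 138·269.231 + 2·33.3333 = 37220 μs.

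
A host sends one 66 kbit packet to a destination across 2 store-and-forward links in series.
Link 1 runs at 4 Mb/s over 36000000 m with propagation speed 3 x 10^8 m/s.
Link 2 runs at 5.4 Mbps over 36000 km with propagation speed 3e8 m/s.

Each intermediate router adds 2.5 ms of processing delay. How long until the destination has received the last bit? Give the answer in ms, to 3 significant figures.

271 ms

L = 66000 bits.
Transmission delays (L/R per hop): 16.5, 12.2222 ms; sum = 28.7222 ms.
Propagation delays (d/s per hop): 120, 120 ms; sum = 240 ms.
Processing at 1 router(s): 1 × 2.5 ms = 2.5 ms.
End-to-end = 271 ms.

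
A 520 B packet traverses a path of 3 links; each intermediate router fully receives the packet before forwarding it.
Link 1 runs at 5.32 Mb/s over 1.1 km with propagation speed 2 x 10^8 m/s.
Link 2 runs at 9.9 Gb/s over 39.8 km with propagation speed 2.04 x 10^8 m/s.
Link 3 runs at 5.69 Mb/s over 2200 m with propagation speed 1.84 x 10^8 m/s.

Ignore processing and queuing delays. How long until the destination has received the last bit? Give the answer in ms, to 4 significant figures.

L = 520 × 8 = 4160 bits.
Transmission delays (L/R per hop): 0.781955, 0.000420202, 0.731107 ms; sum = 1.51348 ms.
Propagation delays (d/s per hop): 0.0055, 0.195098, 0.0119565 ms; sum = 0.212555 ms.
End-to-end = 1.726 ms.

1.726 ms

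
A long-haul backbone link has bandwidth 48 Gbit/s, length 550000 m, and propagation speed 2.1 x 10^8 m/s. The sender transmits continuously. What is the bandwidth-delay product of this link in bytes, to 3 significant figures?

Propagation delay = 550000 / 210000000 = 0.00261905 s.
BDP = R × t_prop = 48000000000 × 0.00261905 = 125714000 bits.
In bytes: 125714000/8 = 15700000 bytes.

15700000 bytes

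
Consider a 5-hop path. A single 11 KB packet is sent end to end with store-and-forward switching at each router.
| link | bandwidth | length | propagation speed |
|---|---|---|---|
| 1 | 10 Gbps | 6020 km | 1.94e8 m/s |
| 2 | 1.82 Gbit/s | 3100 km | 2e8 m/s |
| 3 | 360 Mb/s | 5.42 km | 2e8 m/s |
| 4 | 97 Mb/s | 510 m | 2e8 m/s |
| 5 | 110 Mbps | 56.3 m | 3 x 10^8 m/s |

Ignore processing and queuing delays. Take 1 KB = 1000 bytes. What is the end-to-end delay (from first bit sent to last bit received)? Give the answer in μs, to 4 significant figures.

L = 88000 bits.
Transmission delays (L/R per hop): 8.8, 48.3516, 244.444, 907.216, 800 μs; sum = 2008.81 μs.
Propagation delays (d/s per hop): 31030.9, 15500, 27.1, 2.55, 0.187667 μs; sum = 46560.8 μs.
End-to-end = 48570 μs.

48570 μs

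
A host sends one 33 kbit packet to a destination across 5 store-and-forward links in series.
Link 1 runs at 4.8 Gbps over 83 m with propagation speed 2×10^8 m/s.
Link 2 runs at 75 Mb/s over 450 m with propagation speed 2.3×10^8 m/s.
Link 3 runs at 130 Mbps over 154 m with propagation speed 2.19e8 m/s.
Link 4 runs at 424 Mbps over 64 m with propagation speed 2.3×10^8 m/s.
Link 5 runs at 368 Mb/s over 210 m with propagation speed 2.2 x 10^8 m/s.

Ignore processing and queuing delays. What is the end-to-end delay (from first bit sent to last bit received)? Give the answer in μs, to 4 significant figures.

872.5 μs

L = 33000 bits.
Transmission delays (L/R per hop): 6.875, 440, 253.846, 77.8302, 89.6739 μs; sum = 868.225 μs.
Propagation delays (d/s per hop): 0.415, 1.95652, 0.703196, 0.278261, 0.954545 μs; sum = 4.30752 μs.
End-to-end = 872.5 μs.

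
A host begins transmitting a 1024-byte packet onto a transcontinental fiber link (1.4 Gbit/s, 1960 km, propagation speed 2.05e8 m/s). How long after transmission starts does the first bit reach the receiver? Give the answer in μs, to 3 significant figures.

First bit experiences only propagation delay: d/s = 1960000/2.05e+08 = 9560 μs.

9560 μs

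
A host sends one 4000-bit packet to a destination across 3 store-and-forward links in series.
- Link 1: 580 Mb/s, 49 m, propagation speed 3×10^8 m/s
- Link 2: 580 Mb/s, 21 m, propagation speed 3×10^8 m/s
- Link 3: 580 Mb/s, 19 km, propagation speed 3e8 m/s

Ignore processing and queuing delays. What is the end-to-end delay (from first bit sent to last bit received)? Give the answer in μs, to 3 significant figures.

84.3 μs

Transmission delay per hop = L/R = 4000/580000000 = 6.89655 μs; 3 hops → 20.6897 μs.
Propagation delays (d/s per hop): 0.163333, 0.07, 63.3333 μs; sum = 63.5667 μs.
End-to-end = 84.3 μs.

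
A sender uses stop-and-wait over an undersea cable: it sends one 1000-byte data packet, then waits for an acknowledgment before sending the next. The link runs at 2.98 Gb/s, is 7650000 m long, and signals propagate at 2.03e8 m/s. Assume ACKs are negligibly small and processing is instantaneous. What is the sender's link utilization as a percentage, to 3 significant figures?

0.00356 %

t_tx = L/R = 8000/2980000000 = 2.68456e-06 s.
t_prop = 7650000/2.03e+08 = 0.0376847 s; RTT = 0.0753695 s.
Cycle = t_tx + RTT = 0.0753721 s.
Utilization = t_tx / cycle = 2.68456e-06/0.0753721 = 0.00356 %.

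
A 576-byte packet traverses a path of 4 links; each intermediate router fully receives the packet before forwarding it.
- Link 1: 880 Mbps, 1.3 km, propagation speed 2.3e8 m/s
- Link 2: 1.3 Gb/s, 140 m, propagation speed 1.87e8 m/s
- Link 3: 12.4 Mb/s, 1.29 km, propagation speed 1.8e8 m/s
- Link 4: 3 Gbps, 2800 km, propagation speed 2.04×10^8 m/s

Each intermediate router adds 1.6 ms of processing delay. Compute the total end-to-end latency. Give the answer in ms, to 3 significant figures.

18.9 ms

L = 576 × 8 = 4608 bits.
Transmission delays (L/R per hop): 0.00523636, 0.00354462, 0.371613, 0.001536 ms; sum = 0.38193 ms.
Propagation delays (d/s per hop): 0.00565217, 0.000748663, 0.00716667, 13.7255 ms; sum = 13.7391 ms.
Processing at 3 router(s): 3 × 1.6 ms = 4.8 ms.
End-to-end = 18.9 ms.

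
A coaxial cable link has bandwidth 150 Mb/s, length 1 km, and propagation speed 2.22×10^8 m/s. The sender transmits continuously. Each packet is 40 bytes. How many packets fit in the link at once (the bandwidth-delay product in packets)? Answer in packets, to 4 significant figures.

Propagation delay = 1000 / 2.22e+08 = 4.5045e-06 s.
BDP = R × t_prop = 150000000 × 4.5045e-06 = 675.676 bits.
In packets of 320 bits: 2.111 packets.

2.111 packets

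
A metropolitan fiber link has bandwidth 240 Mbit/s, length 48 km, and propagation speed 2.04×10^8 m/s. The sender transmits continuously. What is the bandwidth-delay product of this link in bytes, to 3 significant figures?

7060 bytes

Propagation delay = 48000 / 204000000 = 0.000235294 s.
BDP = R × t_prop = 240000000 × 0.000235294 = 56470.6 bits.
In bytes: 56470.6/8 = 7060 bytes.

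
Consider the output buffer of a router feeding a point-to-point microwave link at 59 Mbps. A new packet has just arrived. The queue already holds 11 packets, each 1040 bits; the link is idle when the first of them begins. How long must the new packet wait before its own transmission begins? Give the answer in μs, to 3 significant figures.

194 μs

Each queued packet: L/R = 1040/59000000 = 17.6271 μs.
11 queued → 193.898 μs.
Queuing delay = 194 μs.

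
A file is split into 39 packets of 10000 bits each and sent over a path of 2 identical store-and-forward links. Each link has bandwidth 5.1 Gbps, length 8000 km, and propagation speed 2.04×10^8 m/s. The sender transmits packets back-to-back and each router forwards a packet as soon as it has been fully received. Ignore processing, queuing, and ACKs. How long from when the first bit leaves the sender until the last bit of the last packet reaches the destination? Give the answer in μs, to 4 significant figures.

Per-hop transmission t_tx = L/R = 10000/5100000000 = 1.96078 μs.
Per-hop propagation t_prop = 8000000/204000000 = 39215.7 μs.
Pipeline fill: first packet needs 2·t_tx to clear all hops; remaining 38 packets each add one t_tx.
Total = (2+39-1)·t_tx + 2·t_prop = 40·1.96078 + 2·39215.7 = 78510 μs.

78510 μs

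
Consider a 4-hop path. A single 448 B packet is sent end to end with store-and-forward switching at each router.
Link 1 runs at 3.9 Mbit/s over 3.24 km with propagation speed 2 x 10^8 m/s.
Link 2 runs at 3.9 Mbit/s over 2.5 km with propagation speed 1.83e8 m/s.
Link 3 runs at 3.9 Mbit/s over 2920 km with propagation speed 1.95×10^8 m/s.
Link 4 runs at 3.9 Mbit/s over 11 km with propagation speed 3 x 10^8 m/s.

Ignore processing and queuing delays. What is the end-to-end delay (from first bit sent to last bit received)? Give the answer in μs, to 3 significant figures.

18700 μs

L = 448 × 8 = 3584 bits.
Transmission delay per hop = L/R = 3584/3900000 = 918.974 μs; 4 hops → 3675.9 μs.
Propagation delays (d/s per hop): 16.2, 13.6612, 14974.4, 36.6667 μs; sum = 15040.9 μs.
End-to-end = 18700 μs.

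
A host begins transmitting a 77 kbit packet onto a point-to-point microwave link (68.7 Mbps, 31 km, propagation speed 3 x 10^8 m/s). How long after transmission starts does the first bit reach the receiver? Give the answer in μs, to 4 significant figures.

First bit experiences only propagation delay: d/s = 31000/300000000 = 103.3 μs.

103.3 μs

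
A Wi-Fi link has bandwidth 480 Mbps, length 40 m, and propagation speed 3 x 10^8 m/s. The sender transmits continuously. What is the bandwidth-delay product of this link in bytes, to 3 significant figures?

Propagation delay = 40 / 300000000 = 1.33333e-07 s.
BDP = R × t_prop = 480000000 × 1.33333e-07 = 64 bits.
In bytes: 64/8 = 8.00 bytes.

8.00 bytes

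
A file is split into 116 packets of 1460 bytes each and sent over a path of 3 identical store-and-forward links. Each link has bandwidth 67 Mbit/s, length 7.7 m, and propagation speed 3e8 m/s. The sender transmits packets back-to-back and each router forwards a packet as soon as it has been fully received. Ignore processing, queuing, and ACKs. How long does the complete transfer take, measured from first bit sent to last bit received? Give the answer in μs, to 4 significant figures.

20570 μs

Per-hop transmission t_tx = L/R = 11680/67000000 = 174.328 μs.
Per-hop propagation t_prop = 7.7/300000000 = 0.0256667 μs.
Pipeline fill: first packet needs 3·t_tx to clear all hops; remaining 115 packets each add one t_tx.
Total = (3+116-1)·t_tx + 3·t_prop = 118·174.328 + 3·0.0256667 = 20570 μs.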